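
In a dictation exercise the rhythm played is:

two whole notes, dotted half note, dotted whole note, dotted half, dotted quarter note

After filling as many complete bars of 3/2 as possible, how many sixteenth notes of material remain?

One bar of 3/2 = 12 eighth notes.
In eighth notes: whole note = 8; whole note = 8; dotted half note = 6; dotted whole note = 12; dotted half = 6; dotted quarter note = 3.
Total: 8 + 8 + 6 + 12 + 6 + 3 = 43.
43 ÷ 12 = 3 complete bars with 7 eighth notes remaining = 14 sixteenth notes.

14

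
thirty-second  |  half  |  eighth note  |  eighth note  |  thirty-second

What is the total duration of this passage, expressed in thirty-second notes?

Express everything in thirty-second notes: thirty-second = 1; half = 16; eighth note = 4; eighth note = 4; thirty-second = 1.
Altogether 1 + 16 + 4 + 4 + 1 = 26 thirty-second notes.

26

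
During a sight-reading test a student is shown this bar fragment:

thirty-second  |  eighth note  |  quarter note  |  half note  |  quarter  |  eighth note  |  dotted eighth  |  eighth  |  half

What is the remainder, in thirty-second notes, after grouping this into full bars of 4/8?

One bar of 4/8 = 16 thirty-second notes.
Express everything in thirty-second notes: thirty-second = 1; eighth note = 4; quarter note = 8; half note = 16; quarter = 8; eighth note = 4; dotted eighth = 6; eighth = 4; half = 16.
Adding: 1 + 4 + 8 + 16 + 8 + 4 + 6 + 4 + 16 = 67.
67 ÷ 16 = 4 complete bars with 3 thirty-second notes remaining.

3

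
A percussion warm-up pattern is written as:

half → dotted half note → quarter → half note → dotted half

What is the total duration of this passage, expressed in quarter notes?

11

In quarter notes: half = 2; dotted half note = 3; quarter = 1; half note = 2; dotted half = 3.
Adding: 2 + 3 + 1 + 2 + 3 = 11 quarter notes.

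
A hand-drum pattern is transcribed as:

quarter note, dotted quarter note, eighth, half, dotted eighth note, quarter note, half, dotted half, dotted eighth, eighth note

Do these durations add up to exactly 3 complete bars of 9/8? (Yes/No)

One bar of 9/8 = 18 sixteenth notes, so 3 bars = 54.
Convert each value to sixteenth notes: quarter note = 4; dotted quarter note = 6; eighth = 2; half = 8; dotted eighth note = 3; quarter note = 4; half = 8; dotted half = 12; dotted eighth = 3; eighth note = 2.
Altogether 4 + 6 + 2 + 8 + 3 + 4 + 8 + 12 + 3 + 2 = 52.
52 falls short of 54, so the answer is No.

No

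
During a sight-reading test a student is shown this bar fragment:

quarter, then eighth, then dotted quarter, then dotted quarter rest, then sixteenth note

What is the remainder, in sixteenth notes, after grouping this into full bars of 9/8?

One bar of 9/8 = 18 sixteenth notes.
Convert each value to sixteenth notes: quarter = 4; eighth = 2; dotted quarter = 6; dotted quarter rest = 6; sixteenth note = 1.
Adding: 4 + 2 + 6 + 6 + 1 = 19.
19 ÷ 18 = 1 complete bar with 1 sixteenth note remaining.

1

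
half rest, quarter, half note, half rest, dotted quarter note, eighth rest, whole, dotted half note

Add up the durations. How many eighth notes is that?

Each duration in eighth notes: half rest = 4; quarter = 2; half note = 4; half rest = 4; dotted quarter note = 3; eighth rest = 1; whole = 8; dotted half note = 6.
Adding: 4 + 2 + 4 + 4 + 3 + 1 + 8 + 6 = 32 eighth notes.

32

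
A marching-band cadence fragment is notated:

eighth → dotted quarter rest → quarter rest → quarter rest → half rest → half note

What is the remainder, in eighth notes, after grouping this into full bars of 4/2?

0

One bar of 4/2 = 16 eighth notes.
Working in eighth notes: eighth = 1; dotted quarter rest = 3; quarter rest = 2; quarter rest = 2; half rest = 4; half note = 4.
Total: 1 + 3 + 2 + 2 + 4 + 4 = 16.
16 ÷ 16 = 1 complete bar with 0 eighth notes remaining.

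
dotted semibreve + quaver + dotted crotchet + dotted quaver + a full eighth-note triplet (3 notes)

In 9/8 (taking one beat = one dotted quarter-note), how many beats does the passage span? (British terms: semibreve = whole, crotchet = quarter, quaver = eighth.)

One dotted quarter-note beat = 6 sixteenth notes.
Working in sixteenth notes: dotted semibreve = 24; quaver = 2; dotted crotchet = 6; dotted quaver = 3; a full eighth-note triplet (3 notes) (three triplet eighths span one quarter) = 4.
Total: 24 + 2 + 6 + 3 + 4 = 39.
39 ÷ 6 = 6.5 beats.

6.5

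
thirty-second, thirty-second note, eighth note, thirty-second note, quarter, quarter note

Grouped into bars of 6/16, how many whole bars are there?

1

One bar of 6/16 = 12 thirty-second notes.
Convert each value to thirty-second notes: thirty-second = 1; thirty-second note = 1; eighth note = 4; thirty-second note = 1; quarter = 8; quarter note = 8.
Total: 1 + 1 + 4 + 1 + 8 + 8 = 23.
23 ÷ 12 = 1 complete bar with 11 left over.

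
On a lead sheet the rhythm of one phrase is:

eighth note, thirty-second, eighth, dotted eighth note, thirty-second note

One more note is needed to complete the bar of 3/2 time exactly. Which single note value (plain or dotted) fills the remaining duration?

The bar of 3/2 = 48 thirty-second notes.
Working in thirty-second notes: eighth note = 4; thirty-second = 1; eighth = 4; dotted eighth note = 6; thirty-second note = 1.
Sum: 4 + 1 + 4 + 6 + 1 = 16.
Remaining: 48 − 16 = 32 thirty-second notes, which is a whole note.

whole note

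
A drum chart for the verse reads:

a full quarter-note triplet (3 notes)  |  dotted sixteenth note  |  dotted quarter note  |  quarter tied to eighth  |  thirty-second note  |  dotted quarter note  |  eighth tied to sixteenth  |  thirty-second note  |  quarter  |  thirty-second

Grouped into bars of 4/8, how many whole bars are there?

4

One bar of 4/8 = 16 thirty-second notes.
In thirty-second notes: a full quarter-note triplet (3 notes) (three triplet quarters span one half) = 16; dotted sixteenth note = 3; dotted quarter note = 12; quarter tied to eighth (quarter + eighth) = 12; thirty-second note = 1; dotted quarter note = 12; eighth tied to sixteenth (eighth + sixteenth) = 6; thirty-second note = 1; quarter = 8; thirty-second = 1.
Sum: 16 + 3 + 12 + 12 + 1 + 12 + 6 + 1 + 8 + 1 = 72.
72 ÷ 16 = 4 complete bars with 8 left over.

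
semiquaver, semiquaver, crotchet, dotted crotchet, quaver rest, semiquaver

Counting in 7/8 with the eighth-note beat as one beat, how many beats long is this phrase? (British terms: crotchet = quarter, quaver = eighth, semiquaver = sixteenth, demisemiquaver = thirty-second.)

One eighth-note beat = 2 sixteenth notes.
Convert each value to sixteenth notes: semiquaver = 1; semiquaver = 1; crotchet = 4; dotted crotchet = 6; quaver rest = 2; semiquaver = 1.
Adding: 1 + 1 + 4 + 6 + 2 + 1 = 15.
15 ÷ 2 = 7.5 beats.

7.5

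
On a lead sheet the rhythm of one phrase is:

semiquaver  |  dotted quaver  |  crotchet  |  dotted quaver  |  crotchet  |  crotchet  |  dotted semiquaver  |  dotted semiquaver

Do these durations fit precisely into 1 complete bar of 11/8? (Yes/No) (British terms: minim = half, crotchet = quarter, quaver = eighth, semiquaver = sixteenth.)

One bar of 11/8 = 44 thirty-second notes.
In thirty-second notes: semiquaver = 2; dotted quaver = 6; crotchet = 8; dotted quaver = 6; crotchet = 8; crotchet = 8; dotted semiquaver = 3; dotted semiquaver = 3.
Altogether 2 + 6 + 8 + 6 + 8 + 8 + 3 + 3 = 44.
44 equals 44, so the answer is Yes.

Yes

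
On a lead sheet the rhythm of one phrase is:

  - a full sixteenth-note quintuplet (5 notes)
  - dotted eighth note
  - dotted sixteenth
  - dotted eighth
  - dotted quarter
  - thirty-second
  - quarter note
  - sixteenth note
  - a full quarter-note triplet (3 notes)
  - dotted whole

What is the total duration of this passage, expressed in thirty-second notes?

In thirty-second notes: a full sixteenth-note quintuplet (5 notes) (five quintuplet sixteenths span one quarter) = 8; dotted eighth note = 6; dotted sixteenth = 3; dotted eighth = 6; dotted quarter = 12; thirty-second = 1; quarter note = 8; sixteenth note = 2; a full quarter-note triplet (3 notes) (three triplet quarters span one half) = 16; dotted whole = 48.
Total: 8 + 6 + 3 + 6 + 12 + 1 + 8 + 2 + 16 + 48 = 110 thirty-second notes.

110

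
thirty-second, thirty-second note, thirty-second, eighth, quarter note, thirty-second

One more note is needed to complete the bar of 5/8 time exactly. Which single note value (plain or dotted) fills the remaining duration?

The bar of 5/8 = 20 thirty-second notes.
Working in thirty-second notes: thirty-second = 1; thirty-second note = 1; thirty-second = 1; eighth = 4; quarter note = 8; thirty-second = 1.
Adding: 1 + 1 + 1 + 4 + 8 + 1 = 16.
Remaining: 20 − 16 = 4 thirty-second notes, which is a eighth note.

eighth note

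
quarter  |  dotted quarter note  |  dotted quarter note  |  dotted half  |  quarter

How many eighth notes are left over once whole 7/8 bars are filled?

One bar of 7/8 = 7 eighth notes.
Working in eighth notes: quarter = 2; dotted quarter note = 3; dotted quarter note = 3; dotted half = 6; quarter = 2.
Adding: 2 + 3 + 3 + 6 + 2 = 16.
16 ÷ 7 = 2 complete bars with 2 eighth notes remaining.

2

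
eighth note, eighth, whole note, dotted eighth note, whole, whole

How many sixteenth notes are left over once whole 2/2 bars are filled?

One bar of 2/2 = 16 sixteenth notes.
In sixteenth notes: eighth note = 2; eighth = 2; whole note = 16; dotted eighth note = 3; whole = 16; whole = 16.
Sum: 2 + 2 + 16 + 3 + 16 + 16 = 55.
55 ÷ 16 = 3 complete bars with 7 sixteenth notes remaining.

7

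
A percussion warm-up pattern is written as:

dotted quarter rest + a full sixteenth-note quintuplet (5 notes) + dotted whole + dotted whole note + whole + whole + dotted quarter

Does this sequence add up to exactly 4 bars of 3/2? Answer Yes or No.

Yes

One bar of 3/2 = 12 eighth notes, so 4 bars = 48.
Express everything in eighth notes: dotted quarter rest = 3; a full sixteenth-note quintuplet (5 notes) (five quintuplet sixteenths span one quarter) = 2; dotted whole = 12; dotted whole note = 12; whole = 8; whole = 8; dotted quarter = 3.
Adding: 3 + 2 + 12 + 12 + 8 + 8 + 3 = 48.
48 equals 48, so the answer is Yes.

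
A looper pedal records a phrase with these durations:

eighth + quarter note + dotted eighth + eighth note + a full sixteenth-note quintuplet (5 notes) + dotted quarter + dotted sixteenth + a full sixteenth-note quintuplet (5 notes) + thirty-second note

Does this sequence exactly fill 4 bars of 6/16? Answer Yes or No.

No

One bar of 6/16 = 12 thirty-second notes, so 4 bars = 48.
Convert each value to thirty-second notes: eighth = 4; quarter note = 8; dotted eighth = 6; eighth note = 4; a full sixteenth-note quintuplet (5 notes) (five quintuplet sixteenths span one quarter) = 8; dotted quarter = 12; dotted sixteenth = 3; a full sixteenth-note quintuplet (5 notes) (five quintuplet sixteenths span one quarter) = 8; thirty-second note = 1.
Adding: 4 + 8 + 6 + 4 + 8 + 12 + 3 + 8 + 1 = 54.
54 exceeds 48, so the answer is No.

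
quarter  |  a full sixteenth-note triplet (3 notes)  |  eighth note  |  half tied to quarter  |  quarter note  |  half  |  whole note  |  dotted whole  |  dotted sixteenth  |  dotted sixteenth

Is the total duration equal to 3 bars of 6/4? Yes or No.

One bar of 6/4 = 48 thirty-second notes, so 3 bars = 144.
Express everything in thirty-second notes: quarter = 8; a full sixteenth-note triplet (3 notes) (three triplet sixteenths span one eighth) = 4; eighth note = 4; half tied to quarter (half + quarter) = 24; quarter note = 8; half = 16; whole note = 32; dotted whole = 48; dotted sixteenth = 3; dotted sixteenth = 3.
Altogether 8 + 4 + 4 + 24 + 8 + 16 + 32 + 48 + 3 + 3 = 150.
150 exceeds 144, so the answer is No.

No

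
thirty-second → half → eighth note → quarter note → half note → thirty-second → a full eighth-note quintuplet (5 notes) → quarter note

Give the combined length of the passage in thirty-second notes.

Convert each value to thirty-second notes: thirty-second = 1; half = 16; eighth note = 4; quarter note = 8; half note = 16; thirty-second = 1; a full eighth-note quintuplet (5 notes) (five quintuplet eighths span one half) = 16; quarter note = 8.
Adding: 1 + 16 + 4 + 8 + 16 + 1 + 16 + 8 = 70 thirty-second notes.

70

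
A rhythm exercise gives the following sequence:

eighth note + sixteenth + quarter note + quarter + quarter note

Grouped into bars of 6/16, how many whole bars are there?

One bar of 6/16 = 6 sixteenth notes.
Working in sixteenth notes: eighth note = 2; sixteenth = 1; quarter note = 4; quarter = 4; quarter note = 4.
Sum: 2 + 1 + 4 + 4 + 4 = 15.
15 ÷ 6 = 2 complete bars with 3 left over.

2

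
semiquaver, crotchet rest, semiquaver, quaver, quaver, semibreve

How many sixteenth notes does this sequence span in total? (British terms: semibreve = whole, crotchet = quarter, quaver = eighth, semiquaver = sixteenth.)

26

Working in sixteenth notes: semiquaver = 1; crotchet rest = 4; semiquaver = 1; quaver = 2; quaver = 2; semibreve = 16.
Adding: 1 + 4 + 1 + 2 + 2 + 16 = 26 sixteenth notes.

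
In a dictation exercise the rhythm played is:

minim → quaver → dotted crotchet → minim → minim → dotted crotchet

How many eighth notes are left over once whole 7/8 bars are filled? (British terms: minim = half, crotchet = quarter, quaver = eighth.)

5

One bar of 7/8 = 7 eighth notes.
Express everything in eighth notes: minim = 4; quaver = 1; dotted crotchet = 3; minim = 4; minim = 4; dotted crotchet = 3.
Altogether 4 + 1 + 3 + 4 + 4 + 3 = 19.
19 ÷ 7 = 2 complete bars with 5 eighth notes remaining.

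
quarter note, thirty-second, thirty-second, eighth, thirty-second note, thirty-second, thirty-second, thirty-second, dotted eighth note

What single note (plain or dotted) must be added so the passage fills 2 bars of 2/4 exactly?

2 bars of 2/4 = 32 thirty-second notes.
In thirty-second notes: quarter note = 8; thirty-second = 1; thirty-second = 1; eighth = 4; thirty-second note = 1; thirty-second = 1; thirty-second = 1; thirty-second = 1; dotted eighth note = 6.
Altogether 8 + 1 + 1 + 4 + 1 + 1 + 1 + 1 + 6 = 24.
Remaining: 32 − 24 = 8 thirty-second notes, which is a quarter note.

quarter note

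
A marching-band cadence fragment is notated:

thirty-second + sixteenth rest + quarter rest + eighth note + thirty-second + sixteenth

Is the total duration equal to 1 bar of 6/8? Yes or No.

No

One bar of 6/8 = 24 thirty-second notes.
Express everything in thirty-second notes: thirty-second = 1; sixteenth rest = 2; quarter rest = 8; eighth note = 4; thirty-second = 1; sixteenth = 2.
Total: 1 + 2 + 8 + 4 + 1 + 2 = 18.
18 falls short of 24, so the answer is No.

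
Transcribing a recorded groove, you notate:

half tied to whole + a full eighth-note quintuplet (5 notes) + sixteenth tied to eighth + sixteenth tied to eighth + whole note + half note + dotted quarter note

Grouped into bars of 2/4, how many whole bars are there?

One bar of 2/4 = 8 sixteenth notes.
Express everything in sixteenth notes: half tied to whole (half + whole) = 24; a full eighth-note quintuplet (5 notes) (five quintuplet eighths span one half) = 8; sixteenth tied to eighth (sixteenth + eighth) = 3; sixteenth tied to eighth (sixteenth + eighth) = 3; whole note = 16; half note = 8; dotted quarter note = 6.
Adding: 24 + 8 + 3 + 3 + 16 + 8 + 6 = 68.
68 ÷ 8 = 8 complete bars with 4 left over.

8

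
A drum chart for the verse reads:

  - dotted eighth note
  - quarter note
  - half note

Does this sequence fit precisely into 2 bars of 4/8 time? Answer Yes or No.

One bar of 4/8 = 8 sixteenth notes, so 2 bars = 16.
Convert each value to sixteenth notes: dotted eighth note = 3; quarter note = 4; half note = 8.
Sum: 3 + 4 + 8 = 15.
15 falls short of 16, so the answer is No.

No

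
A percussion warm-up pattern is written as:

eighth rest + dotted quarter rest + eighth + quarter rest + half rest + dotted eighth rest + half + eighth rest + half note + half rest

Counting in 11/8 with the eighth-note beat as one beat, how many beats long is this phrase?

25.5

One eighth-note beat = 2 sixteenth notes.
Express everything in sixteenth notes: eighth rest = 2; dotted quarter rest = 6; eighth = 2; quarter rest = 4; half rest = 8; dotted eighth rest = 3; half = 8; eighth rest = 2; half note = 8; half rest = 8.
Sum: 2 + 6 + 2 + 4 + 8 + 3 + 8 + 2 + 8 + 8 = 51.
51 ÷ 2 = 25.5 beats.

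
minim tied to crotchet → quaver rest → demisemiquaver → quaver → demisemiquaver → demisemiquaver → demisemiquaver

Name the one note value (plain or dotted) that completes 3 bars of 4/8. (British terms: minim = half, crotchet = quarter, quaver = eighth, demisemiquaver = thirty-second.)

3 bars of 4/8 = 48 thirty-second notes.
Working in thirty-second notes: minim tied to crotchet (minim + crotchet) = 24; quaver rest = 4; demisemiquaver = 1; quaver = 4; demisemiquaver = 1; demisemiquaver = 1; demisemiquaver = 1.
Sum: 24 + 4 + 1 + 4 + 1 + 1 + 1 = 36.
Remaining: 48 − 36 = 12 thirty-second notes, which is a dotted quarter note.

dotted quarter note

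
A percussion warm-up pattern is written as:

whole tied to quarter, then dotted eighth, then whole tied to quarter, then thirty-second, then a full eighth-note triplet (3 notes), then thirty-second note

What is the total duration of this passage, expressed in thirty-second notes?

96

Express everything in thirty-second notes: whole tied to quarter (whole + quarter) = 40; dotted eighth = 6; whole tied to quarter (whole + quarter) = 40; thirty-second = 1; a full eighth-note triplet (3 notes) (three triplet eighths span one quarter) = 8; thirty-second note = 1.
Total: 40 + 6 + 40 + 1 + 8 + 1 = 96 thirty-second notes.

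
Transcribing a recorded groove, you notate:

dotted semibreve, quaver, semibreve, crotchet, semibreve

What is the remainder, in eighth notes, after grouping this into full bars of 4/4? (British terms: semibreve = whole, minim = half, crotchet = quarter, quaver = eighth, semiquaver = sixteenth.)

7

One bar of 4/4 = 8 eighth notes.
Convert each value to eighth notes: dotted semibreve = 12; quaver = 1; semibreve = 8; crotchet = 2; semibreve = 8.
Altogether 12 + 1 + 8 + 2 + 8 = 31.
31 ÷ 8 = 3 complete bars with 7 eighth notes remaining.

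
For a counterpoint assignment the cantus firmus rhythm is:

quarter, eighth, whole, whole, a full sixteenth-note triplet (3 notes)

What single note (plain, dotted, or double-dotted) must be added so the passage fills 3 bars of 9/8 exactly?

3 bars of 9/8 = 27 eighth notes.
Convert each value to eighth notes: quarter = 2; eighth = 1; whole = 8; whole = 8; a full sixteenth-note triplet (3 notes) (three triplet sixteenths span one eighth) = 1.
Altogether 2 + 1 + 8 + 8 + 1 = 20.
Remaining: 27 − 20 = 7 eighth notes, which is a double-dotted half note.

double-dotted half note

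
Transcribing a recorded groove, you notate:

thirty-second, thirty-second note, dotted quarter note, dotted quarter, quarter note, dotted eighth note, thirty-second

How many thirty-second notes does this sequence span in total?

41

Convert each value to thirty-second notes: thirty-second = 1; thirty-second note = 1; dotted quarter note = 12; dotted quarter = 12; quarter note = 8; dotted eighth note = 6; thirty-second = 1.
Adding: 1 + 1 + 12 + 12 + 8 + 6 + 1 = 41 thirty-second notes.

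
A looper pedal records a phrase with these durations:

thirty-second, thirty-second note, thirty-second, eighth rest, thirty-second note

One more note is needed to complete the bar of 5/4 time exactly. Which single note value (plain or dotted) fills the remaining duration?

The bar of 5/4 = 40 thirty-second notes.
Working in thirty-second notes: thirty-second = 1; thirty-second note = 1; thirty-second = 1; eighth rest = 4; thirty-second note = 1.
Altogether 1 + 1 + 1 + 4 + 1 = 8.
Remaining: 40 − 8 = 32 thirty-second notes, which is a whole note.

whole note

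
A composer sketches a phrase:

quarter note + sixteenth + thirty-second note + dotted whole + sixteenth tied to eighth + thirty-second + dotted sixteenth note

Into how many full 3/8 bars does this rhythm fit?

One bar of 3/8 = 12 thirty-second notes.
Convert each value to thirty-second notes: quarter note = 8; sixteenth = 2; thirty-second note = 1; dotted whole = 48; sixteenth tied to eighth (sixteenth + eighth) = 6; thirty-second = 1; dotted sixteenth note = 3.
Adding: 8 + 2 + 1 + 48 + 6 + 1 + 3 = 69.
69 ÷ 12 = 5 complete bars with 9 left over.

5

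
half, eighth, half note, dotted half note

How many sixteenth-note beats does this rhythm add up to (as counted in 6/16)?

One sixteenth-note beat = 2 thirty-second notes.
Each duration in thirty-second notes: half = 16; eighth = 4; half note = 16; dotted half note = 24.
Total: 16 + 4 + 16 + 24 = 60.
60 ÷ 2 = 30 beats.

30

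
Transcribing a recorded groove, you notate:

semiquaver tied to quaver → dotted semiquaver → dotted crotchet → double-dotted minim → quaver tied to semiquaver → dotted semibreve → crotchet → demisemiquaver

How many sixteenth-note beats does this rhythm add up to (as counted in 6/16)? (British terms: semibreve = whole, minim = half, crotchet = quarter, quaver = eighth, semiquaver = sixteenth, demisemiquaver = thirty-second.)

56

One sixteenth-note beat = 2 thirty-second notes.
Express everything in thirty-second notes: semiquaver tied to quaver (semiquaver + quaver) = 6; dotted semiquaver = 3; dotted crotchet = 12; double-dotted minim = 28; quaver tied to semiquaver (quaver + semiquaver) = 6; dotted semibreve = 48; crotchet = 8; demisemiquaver = 1.
Sum: 6 + 3 + 12 + 28 + 6 + 48 + 8 + 1 = 112.
112 ÷ 2 = 56 beats.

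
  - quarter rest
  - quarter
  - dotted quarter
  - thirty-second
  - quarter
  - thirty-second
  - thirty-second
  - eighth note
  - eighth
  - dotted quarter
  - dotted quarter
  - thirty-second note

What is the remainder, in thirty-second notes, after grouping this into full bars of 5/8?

12

One bar of 5/8 = 20 thirty-second notes.
Each duration in thirty-second notes: quarter rest = 8; quarter = 8; dotted quarter = 12; thirty-second = 1; quarter = 8; thirty-second = 1; thirty-second = 1; eighth note = 4; eighth = 4; dotted quarter = 12; dotted quarter = 12; thirty-second note = 1.
Adding: 8 + 8 + 12 + 1 + 8 + 1 + 1 + 4 + 4 + 12 + 12 + 1 = 72.
72 ÷ 20 = 3 complete bars with 12 thirty-second notes remaining.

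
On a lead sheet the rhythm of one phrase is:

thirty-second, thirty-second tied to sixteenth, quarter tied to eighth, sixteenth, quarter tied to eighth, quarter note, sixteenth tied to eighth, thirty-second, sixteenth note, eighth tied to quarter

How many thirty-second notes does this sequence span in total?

Express everything in thirty-second notes: thirty-second = 1; thirty-second tied to sixteenth (thirty-second + sixteenth) = 3; quarter tied to eighth (quarter + eighth) = 12; sixteenth = 2; quarter tied to eighth (quarter + eighth) = 12; quarter note = 8; sixteenth tied to eighth (sixteenth + eighth) = 6; thirty-second = 1; sixteenth note = 2; eighth tied to quarter (eighth + quarter) = 12.
Sum: 1 + 3 + 12 + 2 + 12 + 8 + 6 + 1 + 2 + 12 = 59 thirty-second notes.

59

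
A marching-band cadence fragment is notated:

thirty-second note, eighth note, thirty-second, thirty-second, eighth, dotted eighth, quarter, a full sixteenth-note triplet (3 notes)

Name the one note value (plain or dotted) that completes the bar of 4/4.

dotted sixteenth note

The bar of 4/4 = 32 thirty-second notes.
Express everything in thirty-second notes: thirty-second note = 1; eighth note = 4; thirty-second = 1; thirty-second = 1; eighth = 4; dotted eighth = 6; quarter = 8; a full sixteenth-note triplet (3 notes) (three triplet sixteenths span one eighth) = 4.
Total: 1 + 4 + 1 + 1 + 4 + 6 + 8 + 4 = 29.
Remaining: 32 − 29 = 3 thirty-second notes, which is a dotted sixteenth note.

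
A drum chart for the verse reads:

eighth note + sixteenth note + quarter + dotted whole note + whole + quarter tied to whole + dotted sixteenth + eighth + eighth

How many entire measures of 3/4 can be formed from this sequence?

One bar of 3/4 = 24 thirty-second notes.
Convert each value to thirty-second notes: eighth note = 4; sixteenth note = 2; quarter = 8; dotted whole note = 48; whole = 32; quarter tied to whole (quarter + whole) = 40; dotted sixteenth = 3; eighth = 4; eighth = 4.
Total: 4 + 2 + 8 + 48 + 32 + 40 + 3 + 4 + 4 = 145.
145 ÷ 24 = 6 complete bars with 1 left over.

6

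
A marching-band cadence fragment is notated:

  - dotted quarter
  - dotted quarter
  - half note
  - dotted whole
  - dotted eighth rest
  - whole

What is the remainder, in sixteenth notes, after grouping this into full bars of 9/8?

One bar of 9/8 = 18 sixteenth notes.
Express everything in sixteenth notes: dotted quarter = 6; dotted quarter = 6; half note = 8; dotted whole = 24; dotted eighth rest = 3; whole = 16.
Total: 6 + 6 + 8 + 24 + 3 + 16 = 63.
63 ÷ 18 = 3 complete bars with 9 sixteenth notes remaining.

9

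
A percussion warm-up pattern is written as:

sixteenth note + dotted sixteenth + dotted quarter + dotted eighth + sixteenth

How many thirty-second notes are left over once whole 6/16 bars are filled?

One bar of 6/16 = 12 thirty-second notes.
Each duration in thirty-second notes: sixteenth note = 2; dotted sixteenth = 3; dotted quarter = 12; dotted eighth = 6; sixteenth = 2.
Total: 2 + 3 + 12 + 6 + 2 = 25.
25 ÷ 12 = 2 complete bars with 1 thirty-second note remaining.

1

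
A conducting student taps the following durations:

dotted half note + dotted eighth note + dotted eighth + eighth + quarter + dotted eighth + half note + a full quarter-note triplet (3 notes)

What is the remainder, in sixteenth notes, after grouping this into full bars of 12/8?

One bar of 12/8 = 24 sixteenth notes.
In sixteenth notes: dotted half note = 12; dotted eighth note = 3; dotted eighth = 3; eighth = 2; quarter = 4; dotted eighth = 3; half note = 8; a full quarter-note triplet (3 notes) (three triplet quarters span one half) = 8.
Total: 12 + 3 + 3 + 2 + 4 + 3 + 8 + 8 = 43.
43 ÷ 24 = 1 complete bar with 19 sixteenth notes remaining.

19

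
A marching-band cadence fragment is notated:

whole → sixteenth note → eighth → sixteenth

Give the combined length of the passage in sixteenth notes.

20

Convert each value to sixteenth notes: whole = 16; sixteenth note = 1; eighth = 2; sixteenth = 1.
Altogether 16 + 1 + 2 + 1 = 20 sixteenth notes.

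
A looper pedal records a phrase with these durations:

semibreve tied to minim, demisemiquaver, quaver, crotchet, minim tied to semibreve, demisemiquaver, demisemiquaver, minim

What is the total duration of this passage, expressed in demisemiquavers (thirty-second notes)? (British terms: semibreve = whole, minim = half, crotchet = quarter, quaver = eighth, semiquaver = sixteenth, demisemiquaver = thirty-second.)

Convert each value to thirty-second notes: semibreve tied to minim (semibreve + minim) = 48; demisemiquaver = 1; quaver = 4; crotchet = 8; minim tied to semibreve (minim + semibreve) = 48; demisemiquaver = 1; demisemiquaver = 1; minim = 16.
Total: 48 + 1 + 4 + 8 + 48 + 1 + 1 + 16 = 127 thirty-second notes.

127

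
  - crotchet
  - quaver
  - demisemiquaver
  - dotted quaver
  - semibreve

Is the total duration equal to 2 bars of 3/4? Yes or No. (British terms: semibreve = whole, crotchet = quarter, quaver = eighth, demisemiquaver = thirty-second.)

One bar of 3/4 = 24 thirty-second notes, so 2 bars = 48.
Each duration in thirty-second notes: crotchet = 8; quaver = 4; demisemiquaver = 1; dotted quaver = 6; semibreve = 32.
Adding: 8 + 4 + 1 + 6 + 32 = 51.
51 exceeds 48, so the answer is No.

No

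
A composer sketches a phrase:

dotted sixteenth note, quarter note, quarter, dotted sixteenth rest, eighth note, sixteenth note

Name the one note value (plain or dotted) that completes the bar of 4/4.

The bar of 4/4 = 32 thirty-second notes.
In thirty-second notes: dotted sixteenth note = 3; quarter note = 8; quarter = 8; dotted sixteenth rest = 3; eighth note = 4; sixteenth note = 2.
Sum: 3 + 8 + 8 + 3 + 4 + 2 = 28.
Remaining: 32 − 28 = 4 thirty-second notes, which is a eighth note.

eighth note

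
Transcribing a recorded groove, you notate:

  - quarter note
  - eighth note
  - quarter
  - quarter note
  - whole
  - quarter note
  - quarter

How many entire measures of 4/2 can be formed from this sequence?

One bar of 4/2 = 16 eighth notes.
Express everything in eighth notes: quarter note = 2; eighth note = 1; quarter = 2; quarter note = 2; whole = 8; quarter note = 2; quarter = 2.
Total: 2 + 1 + 2 + 2 + 8 + 2 + 2 = 19.
19 ÷ 16 = 1 complete bar with 3 left over.

1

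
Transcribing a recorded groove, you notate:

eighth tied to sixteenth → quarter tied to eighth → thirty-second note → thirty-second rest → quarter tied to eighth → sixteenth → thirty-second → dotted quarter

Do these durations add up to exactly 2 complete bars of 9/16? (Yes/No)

No

One bar of 9/16 = 18 thirty-second notes, so 2 bars = 36.
Convert each value to thirty-second notes: eighth tied to sixteenth (eighth + sixteenth) = 6; quarter tied to eighth (quarter + eighth) = 12; thirty-second note = 1; thirty-second rest = 1; quarter tied to eighth (quarter + eighth) = 12; sixteenth = 2; thirty-second = 1; dotted quarter = 12.
Sum: 6 + 12 + 1 + 1 + 12 + 2 + 1 + 12 = 47.
47 exceeds 36, so the answer is No.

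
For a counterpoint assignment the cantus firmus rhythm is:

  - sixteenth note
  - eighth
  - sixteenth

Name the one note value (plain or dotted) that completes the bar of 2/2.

dotted half note

The bar of 2/2 = 16 sixteenth notes.
Convert each value to sixteenth notes: sixteenth note = 1; eighth = 2; sixteenth = 1.
Altogether 1 + 2 + 1 = 4.
Remaining: 16 − 4 = 12 sixteenth notes, which is a dotted half note.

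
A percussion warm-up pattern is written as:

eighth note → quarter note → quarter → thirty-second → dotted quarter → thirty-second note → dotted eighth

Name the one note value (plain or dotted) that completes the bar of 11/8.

The bar of 11/8 = 44 thirty-second notes.
Convert each value to thirty-second notes: eighth note = 4; quarter note = 8; quarter = 8; thirty-second = 1; dotted quarter = 12; thirty-second note = 1; dotted eighth = 6.
Total: 4 + 8 + 8 + 1 + 12 + 1 + 6 = 40.
Remaining: 44 − 40 = 4 thirty-second notes, which is a eighth note.

eighth note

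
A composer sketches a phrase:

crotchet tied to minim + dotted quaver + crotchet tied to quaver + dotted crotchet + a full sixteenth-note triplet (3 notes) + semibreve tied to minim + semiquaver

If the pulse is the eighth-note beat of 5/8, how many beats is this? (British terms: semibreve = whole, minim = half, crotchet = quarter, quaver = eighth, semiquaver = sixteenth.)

27

One eighth-note beat = 2 sixteenth notes.
Convert each value to sixteenth notes: crotchet tied to minim (crotchet + minim) = 12; dotted quaver = 3; crotchet tied to quaver (crotchet + quaver) = 6; dotted crotchet = 6; a full sixteenth-note triplet (3 notes) (three triplet sixteenths span one eighth) = 2; semibreve tied to minim (semibreve + minim) = 24; semiquaver = 1.
Adding: 12 + 3 + 6 + 6 + 2 + 24 + 1 = 54.
54 ÷ 2 = 27 beats.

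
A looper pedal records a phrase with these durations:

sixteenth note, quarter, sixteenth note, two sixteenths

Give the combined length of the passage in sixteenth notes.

8

Convert each value to sixteenth notes: sixteenth note = 1; quarter = 4; sixteenth note = 1; sixteenth = 1; sixteenth = 1.
Altogether 1 + 4 + 1 + 1 + 1 = 8 sixteenth notes.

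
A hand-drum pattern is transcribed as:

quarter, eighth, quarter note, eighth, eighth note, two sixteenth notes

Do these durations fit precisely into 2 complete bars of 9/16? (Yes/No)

No

One bar of 9/16 = 9 sixteenth notes, so 2 bars = 18.
Express everything in sixteenth notes: quarter = 4; eighth = 2; quarter note = 4; eighth = 2; eighth note = 2; sixteenth note = 1; sixteenth note = 1.
Sum: 4 + 2 + 4 + 2 + 2 + 1 + 1 = 16.
16 falls short of 18, so the answer is No.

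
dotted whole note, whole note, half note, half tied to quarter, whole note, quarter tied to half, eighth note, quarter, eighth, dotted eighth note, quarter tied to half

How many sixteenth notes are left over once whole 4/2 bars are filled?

15

One bar of 4/2 = 32 sixteenth notes.
Each duration in sixteenth notes: dotted whole note = 24; whole note = 16; half note = 8; half tied to quarter (half + quarter) = 12; whole note = 16; quarter tied to half (quarter + half) = 12; eighth note = 2; quarter = 4; eighth = 2; dotted eighth note = 3; quarter tied to half (quarter + half) = 12.
Sum: 24 + 16 + 8 + 12 + 16 + 12 + 2 + 4 + 2 + 3 + 12 = 111.
111 ÷ 32 = 3 complete bars with 15 sixteenth notes remaining.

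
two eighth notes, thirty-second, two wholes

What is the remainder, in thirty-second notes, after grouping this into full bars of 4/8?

One bar of 4/8 = 16 thirty-second notes.
In thirty-second notes: eighth note = 4; eighth note = 4; thirty-second = 1; whole = 32; whole = 32.
Altogether 4 + 4 + 1 + 32 + 32 = 73.
73 ÷ 16 = 4 complete bars with 9 thirty-second notes remaining.

9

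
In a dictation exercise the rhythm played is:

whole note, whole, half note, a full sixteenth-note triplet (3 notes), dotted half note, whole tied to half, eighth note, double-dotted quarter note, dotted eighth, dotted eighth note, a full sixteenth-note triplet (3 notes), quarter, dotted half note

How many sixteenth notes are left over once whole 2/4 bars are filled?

One bar of 2/4 = 8 sixteenth notes.
Express everything in sixteenth notes: whole note = 16; whole = 16; half note = 8; a full sixteenth-note triplet (3 notes) (three triplet sixteenths span one eighth) = 2; dotted half note = 12; whole tied to half (whole + half) = 24; eighth note = 2; double-dotted quarter note = 7; dotted eighth = 3; dotted eighth note = 3; a full sixteenth-note triplet (3 notes) (three triplet sixteenths span one eighth) = 2; quarter = 4; dotted half note = 12.
Adding: 16 + 16 + 8 + 2 + 12 + 24 + 2 + 7 + 3 + 3 + 2 + 4 + 12 = 111.
111 ÷ 8 = 13 complete bars with 7 sixteenth notes remaining.

7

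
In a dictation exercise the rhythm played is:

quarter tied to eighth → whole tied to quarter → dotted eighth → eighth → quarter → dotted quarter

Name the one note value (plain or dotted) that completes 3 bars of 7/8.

sixteenth note

3 bars of 7/8 = 42 sixteenth notes.
Convert each value to sixteenth notes: quarter tied to eighth (quarter + eighth) = 6; whole tied to quarter (whole + quarter) = 20; dotted eighth = 3; eighth = 2; quarter = 4; dotted quarter = 6.
Sum: 6 + 20 + 3 + 2 + 4 + 6 = 41.
Remaining: 42 − 41 = 1 sixteenth note, which is a sixteenth note.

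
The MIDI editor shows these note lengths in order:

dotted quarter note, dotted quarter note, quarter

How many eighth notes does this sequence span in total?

Express everything in eighth notes: dotted quarter note = 3; dotted quarter note = 3; quarter = 2.
Total: 3 + 3 + 2 = 8 eighth notes.

8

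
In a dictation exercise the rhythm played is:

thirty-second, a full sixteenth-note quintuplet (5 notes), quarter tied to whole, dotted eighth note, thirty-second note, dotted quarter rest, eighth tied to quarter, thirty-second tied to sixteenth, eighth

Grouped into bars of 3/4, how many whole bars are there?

3

One bar of 3/4 = 24 thirty-second notes.
Working in thirty-second notes: thirty-second = 1; a full sixteenth-note quintuplet (5 notes) (five quintuplet sixteenths span one quarter) = 8; quarter tied to whole (quarter + whole) = 40; dotted eighth note = 6; thirty-second note = 1; dotted quarter rest = 12; eighth tied to quarter (eighth + quarter) = 12; thirty-second tied to sixteenth (thirty-second + sixteenth) = 3; eighth = 4.
Sum: 1 + 8 + 40 + 6 + 1 + 12 + 12 + 3 + 4 = 87.
87 ÷ 24 = 3 complete bars with 15 left over.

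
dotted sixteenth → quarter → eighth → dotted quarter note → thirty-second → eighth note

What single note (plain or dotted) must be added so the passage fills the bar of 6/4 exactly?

half note

The bar of 6/4 = 48 thirty-second notes.
Express everything in thirty-second notes: dotted sixteenth = 3; quarter = 8; eighth = 4; dotted quarter note = 12; thirty-second = 1; eighth note = 4.
Adding: 3 + 8 + 4 + 12 + 1 + 4 = 32.
Remaining: 48 − 32 = 16 thirty-second notes, which is a half note.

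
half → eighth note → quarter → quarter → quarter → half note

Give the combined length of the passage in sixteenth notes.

Each duration in sixteenth notes: half = 8; eighth note = 2; quarter = 4; quarter = 4; quarter = 4; half note = 8.
Altogether 8 + 2 + 4 + 4 + 4 + 8 = 30 sixteenth notes.

30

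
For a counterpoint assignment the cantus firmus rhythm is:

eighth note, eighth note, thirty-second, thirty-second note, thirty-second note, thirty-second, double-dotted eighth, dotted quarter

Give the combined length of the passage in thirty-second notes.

31

Convert each value to thirty-second notes: eighth note = 4; eighth note = 4; thirty-second = 1; thirty-second note = 1; thirty-second note = 1; thirty-second = 1; double-dotted eighth = 7; dotted quarter = 12.
Adding: 4 + 4 + 1 + 1 + 1 + 1 + 7 + 12 = 31 thirty-second notes.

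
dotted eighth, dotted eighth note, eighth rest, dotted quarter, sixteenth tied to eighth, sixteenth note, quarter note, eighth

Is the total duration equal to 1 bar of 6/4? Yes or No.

One bar of 6/4 = 24 sixteenth notes.
Each duration in sixteenth notes: dotted eighth = 3; dotted eighth note = 3; eighth rest = 2; dotted quarter = 6; sixteenth tied to eighth (sixteenth + eighth) = 3; sixteenth note = 1; quarter note = 4; eighth = 2.
Altogether 3 + 3 + 2 + 6 + 3 + 1 + 4 + 2 = 24.
24 equals 24, so the answer is Yes.

Yes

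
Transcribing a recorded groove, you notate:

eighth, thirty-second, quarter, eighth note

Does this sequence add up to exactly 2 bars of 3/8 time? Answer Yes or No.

One bar of 3/8 = 12 thirty-second notes, so 2 bars = 24.
Express everything in thirty-second notes: eighth = 4; thirty-second = 1; quarter = 8; eighth note = 4.
Altogether 4 + 1 + 8 + 4 = 17.
17 falls short of 24, so the answer is No.

No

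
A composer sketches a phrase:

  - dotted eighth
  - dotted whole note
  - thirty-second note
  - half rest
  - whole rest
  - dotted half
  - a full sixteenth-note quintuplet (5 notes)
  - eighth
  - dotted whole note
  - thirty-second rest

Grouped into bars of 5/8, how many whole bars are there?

9

One bar of 5/8 = 20 thirty-second notes.
Working in thirty-second notes: dotted eighth = 6; dotted whole note = 48; thirty-second note = 1; half rest = 16; whole rest = 32; dotted half = 24; a full sixteenth-note quintuplet (5 notes) (five quintuplet sixteenths span one quarter) = 8; eighth = 4; dotted whole note = 48; thirty-second rest = 1.
Altogether 6 + 48 + 1 + 16 + 32 + 24 + 8 + 4 + 48 + 1 = 188.
188 ÷ 20 = 9 complete bars with 8 left over.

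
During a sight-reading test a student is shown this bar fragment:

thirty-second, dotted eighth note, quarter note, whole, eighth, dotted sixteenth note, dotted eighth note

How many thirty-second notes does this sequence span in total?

In thirty-second notes: thirty-second = 1; dotted eighth note = 6; quarter note = 8; whole = 32; eighth = 4; dotted sixteenth note = 3; dotted eighth note = 6.
Total: 1 + 6 + 8 + 32 + 4 + 3 + 6 = 60 thirty-second notes.

60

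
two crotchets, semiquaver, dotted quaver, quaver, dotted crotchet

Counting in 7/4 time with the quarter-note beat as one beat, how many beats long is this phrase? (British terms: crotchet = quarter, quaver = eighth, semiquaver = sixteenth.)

One quarter-note beat = 4 sixteenth notes.
Express everything in sixteenth notes: crotchet = 4; crotchet = 4; semiquaver = 1; dotted quaver = 3; quaver = 2; dotted crotchet = 6.
Total: 4 + 4 + 1 + 3 + 2 + 6 = 20.
20 ÷ 4 = 5 beats.

5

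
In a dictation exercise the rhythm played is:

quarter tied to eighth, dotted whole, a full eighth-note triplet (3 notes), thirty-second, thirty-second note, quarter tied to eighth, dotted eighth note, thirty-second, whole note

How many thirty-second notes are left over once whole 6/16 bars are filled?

1

One bar of 6/16 = 12 thirty-second notes.
Express everything in thirty-second notes: quarter tied to eighth (quarter + eighth) = 12; dotted whole = 48; a full eighth-note triplet (3 notes) (three triplet eighths span one quarter) = 8; thirty-second = 1; thirty-second note = 1; quarter tied to eighth (quarter + eighth) = 12; dotted eighth note = 6; thirty-second = 1; whole note = 32.
Total: 12 + 48 + 8 + 1 + 1 + 12 + 6 + 1 + 32 = 121.
121 ÷ 12 = 10 complete bars with 1 thirty-second note remaining.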